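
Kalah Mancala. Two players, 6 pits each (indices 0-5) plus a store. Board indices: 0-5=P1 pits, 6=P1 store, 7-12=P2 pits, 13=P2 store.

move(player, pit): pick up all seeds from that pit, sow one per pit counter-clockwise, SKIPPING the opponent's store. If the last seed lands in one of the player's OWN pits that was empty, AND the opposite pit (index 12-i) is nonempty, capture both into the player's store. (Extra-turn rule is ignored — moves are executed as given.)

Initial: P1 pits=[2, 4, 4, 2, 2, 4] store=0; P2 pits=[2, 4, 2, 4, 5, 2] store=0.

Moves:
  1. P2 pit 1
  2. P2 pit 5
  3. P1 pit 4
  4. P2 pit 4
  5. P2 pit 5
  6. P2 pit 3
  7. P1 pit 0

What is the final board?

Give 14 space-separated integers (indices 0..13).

Answer: 0 8 6 4 1 6 1 2 0 3 0 1 1 4

Derivation:
Move 1: P2 pit1 -> P1=[2,4,4,2,2,4](0) P2=[2,0,3,5,6,3](0)
Move 2: P2 pit5 -> P1=[3,5,4,2,2,4](0) P2=[2,0,3,5,6,0](1)
Move 3: P1 pit4 -> P1=[3,5,4,2,0,5](1) P2=[2,0,3,5,6,0](1)
Move 4: P2 pit4 -> P1=[4,6,5,3,0,5](1) P2=[2,0,3,5,0,1](2)
Move 5: P2 pit5 -> P1=[4,6,5,3,0,5](1) P2=[2,0,3,5,0,0](3)
Move 6: P2 pit3 -> P1=[5,7,5,3,0,5](1) P2=[2,0,3,0,1,1](4)
Move 7: P1 pit0 -> P1=[0,8,6,4,1,6](1) P2=[2,0,3,0,1,1](4)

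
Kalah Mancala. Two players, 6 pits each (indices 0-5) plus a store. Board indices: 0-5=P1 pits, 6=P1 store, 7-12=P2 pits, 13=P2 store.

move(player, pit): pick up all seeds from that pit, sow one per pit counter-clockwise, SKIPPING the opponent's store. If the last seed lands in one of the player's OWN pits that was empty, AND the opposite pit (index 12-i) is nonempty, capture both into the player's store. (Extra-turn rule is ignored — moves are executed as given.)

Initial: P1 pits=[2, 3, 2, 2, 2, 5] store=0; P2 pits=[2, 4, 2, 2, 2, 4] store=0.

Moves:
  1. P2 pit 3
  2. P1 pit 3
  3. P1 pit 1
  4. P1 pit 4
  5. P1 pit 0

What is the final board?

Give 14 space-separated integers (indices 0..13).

Move 1: P2 pit3 -> P1=[2,3,2,2,2,5](0) P2=[2,4,2,0,3,5](0)
Move 2: P1 pit3 -> P1=[2,3,2,0,3,6](0) P2=[2,4,2,0,3,5](0)
Move 3: P1 pit1 -> P1=[2,0,3,1,4,6](0) P2=[2,4,2,0,3,5](0)
Move 4: P1 pit4 -> P1=[2,0,3,1,0,7](1) P2=[3,5,2,0,3,5](0)
Move 5: P1 pit0 -> P1=[0,1,4,1,0,7](1) P2=[3,5,2,0,3,5](0)

Answer: 0 1 4 1 0 7 1 3 5 2 0 3 5 0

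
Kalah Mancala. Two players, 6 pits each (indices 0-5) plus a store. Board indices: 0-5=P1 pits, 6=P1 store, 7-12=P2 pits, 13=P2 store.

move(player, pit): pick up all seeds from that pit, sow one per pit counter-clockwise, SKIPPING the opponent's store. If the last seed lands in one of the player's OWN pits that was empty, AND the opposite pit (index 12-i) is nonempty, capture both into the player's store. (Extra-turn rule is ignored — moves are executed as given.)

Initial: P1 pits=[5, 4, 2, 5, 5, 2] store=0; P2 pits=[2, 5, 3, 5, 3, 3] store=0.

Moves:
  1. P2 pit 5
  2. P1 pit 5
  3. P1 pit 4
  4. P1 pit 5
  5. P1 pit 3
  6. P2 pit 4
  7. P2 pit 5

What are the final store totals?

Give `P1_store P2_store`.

Move 1: P2 pit5 -> P1=[6,5,2,5,5,2](0) P2=[2,5,3,5,3,0](1)
Move 2: P1 pit5 -> P1=[6,5,2,5,5,0](1) P2=[3,5,3,5,3,0](1)
Move 3: P1 pit4 -> P1=[6,5,2,5,0,1](2) P2=[4,6,4,5,3,0](1)
Move 4: P1 pit5 -> P1=[6,5,2,5,0,0](3) P2=[4,6,4,5,3,0](1)
Move 5: P1 pit3 -> P1=[6,5,2,0,1,1](4) P2=[5,7,4,5,3,0](1)
Move 6: P2 pit4 -> P1=[7,5,2,0,1,1](4) P2=[5,7,4,5,0,1](2)
Move 7: P2 pit5 -> P1=[7,5,2,0,1,1](4) P2=[5,7,4,5,0,0](3)

Answer: 4 3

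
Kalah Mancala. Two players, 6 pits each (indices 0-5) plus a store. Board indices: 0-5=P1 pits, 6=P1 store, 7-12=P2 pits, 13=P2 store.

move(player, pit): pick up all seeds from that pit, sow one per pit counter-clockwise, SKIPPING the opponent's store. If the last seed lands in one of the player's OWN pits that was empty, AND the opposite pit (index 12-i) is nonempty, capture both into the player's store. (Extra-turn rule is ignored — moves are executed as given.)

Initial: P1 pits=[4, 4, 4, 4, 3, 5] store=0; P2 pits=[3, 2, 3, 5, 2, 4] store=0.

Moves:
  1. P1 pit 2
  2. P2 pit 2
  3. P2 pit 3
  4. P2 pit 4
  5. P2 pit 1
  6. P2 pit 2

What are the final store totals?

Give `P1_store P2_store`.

Answer: 1 4

Derivation:
Move 1: P1 pit2 -> P1=[4,4,0,5,4,6](1) P2=[3,2,3,5,2,4](0)
Move 2: P2 pit2 -> P1=[4,4,0,5,4,6](1) P2=[3,2,0,6,3,5](0)
Move 3: P2 pit3 -> P1=[5,5,1,5,4,6](1) P2=[3,2,0,0,4,6](1)
Move 4: P2 pit4 -> P1=[6,6,1,5,4,6](1) P2=[3,2,0,0,0,7](2)
Move 5: P2 pit1 -> P1=[6,6,0,5,4,6](1) P2=[3,0,1,0,0,7](4)
Move 6: P2 pit2 -> P1=[6,6,0,5,4,6](1) P2=[3,0,0,1,0,7](4)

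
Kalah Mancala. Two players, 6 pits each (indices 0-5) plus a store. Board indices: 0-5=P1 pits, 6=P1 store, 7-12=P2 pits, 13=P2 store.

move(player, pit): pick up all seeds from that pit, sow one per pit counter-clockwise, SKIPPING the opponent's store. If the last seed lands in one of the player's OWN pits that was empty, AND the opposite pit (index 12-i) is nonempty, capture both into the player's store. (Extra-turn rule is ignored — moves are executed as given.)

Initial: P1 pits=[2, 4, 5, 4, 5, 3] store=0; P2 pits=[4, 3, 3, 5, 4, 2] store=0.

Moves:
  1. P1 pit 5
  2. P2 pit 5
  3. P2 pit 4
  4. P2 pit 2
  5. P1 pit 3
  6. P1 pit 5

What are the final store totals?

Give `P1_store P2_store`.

Move 1: P1 pit5 -> P1=[2,4,5,4,5,0](1) P2=[5,4,3,5,4,2](0)
Move 2: P2 pit5 -> P1=[3,4,5,4,5,0](1) P2=[5,4,3,5,4,0](1)
Move 3: P2 pit4 -> P1=[4,5,5,4,5,0](1) P2=[5,4,3,5,0,1](2)
Move 4: P2 pit2 -> P1=[4,5,5,4,5,0](1) P2=[5,4,0,6,1,2](2)
Move 5: P1 pit3 -> P1=[4,5,5,0,6,1](2) P2=[6,4,0,6,1,2](2)
Move 6: P1 pit5 -> P1=[4,5,5,0,6,0](3) P2=[6,4,0,6,1,2](2)

Answer: 3 2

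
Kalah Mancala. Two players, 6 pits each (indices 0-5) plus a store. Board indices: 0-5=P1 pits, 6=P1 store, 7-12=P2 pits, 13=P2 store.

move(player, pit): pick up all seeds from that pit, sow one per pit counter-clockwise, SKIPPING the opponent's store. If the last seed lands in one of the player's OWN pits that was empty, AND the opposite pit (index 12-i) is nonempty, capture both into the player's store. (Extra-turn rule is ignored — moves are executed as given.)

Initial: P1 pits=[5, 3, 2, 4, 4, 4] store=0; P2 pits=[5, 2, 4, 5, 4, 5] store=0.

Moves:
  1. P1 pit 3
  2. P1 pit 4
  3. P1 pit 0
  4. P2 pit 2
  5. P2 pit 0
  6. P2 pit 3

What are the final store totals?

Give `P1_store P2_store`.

Answer: 2 3

Derivation:
Move 1: P1 pit3 -> P1=[5,3,2,0,5,5](1) P2=[6,2,4,5,4,5](0)
Move 2: P1 pit4 -> P1=[5,3,2,0,0,6](2) P2=[7,3,5,5,4,5](0)
Move 3: P1 pit0 -> P1=[0,4,3,1,1,7](2) P2=[7,3,5,5,4,5](0)
Move 4: P2 pit2 -> P1=[1,4,3,1,1,7](2) P2=[7,3,0,6,5,6](1)
Move 5: P2 pit0 -> P1=[2,4,3,1,1,7](2) P2=[0,4,1,7,6,7](2)
Move 6: P2 pit3 -> P1=[3,5,4,2,1,7](2) P2=[0,4,1,0,7,8](3)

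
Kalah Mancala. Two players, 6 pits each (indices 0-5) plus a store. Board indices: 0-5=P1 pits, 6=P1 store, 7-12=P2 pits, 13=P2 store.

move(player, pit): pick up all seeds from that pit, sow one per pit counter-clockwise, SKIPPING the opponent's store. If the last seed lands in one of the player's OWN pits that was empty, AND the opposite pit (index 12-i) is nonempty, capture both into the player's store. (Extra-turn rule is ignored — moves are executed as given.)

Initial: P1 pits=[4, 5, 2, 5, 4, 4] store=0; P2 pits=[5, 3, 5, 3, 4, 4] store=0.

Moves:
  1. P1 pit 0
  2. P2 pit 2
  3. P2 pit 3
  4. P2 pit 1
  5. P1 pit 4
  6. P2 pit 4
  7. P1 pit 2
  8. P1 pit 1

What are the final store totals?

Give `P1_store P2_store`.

Move 1: P1 pit0 -> P1=[0,6,3,6,5,4](0) P2=[5,3,5,3,4,4](0)
Move 2: P2 pit2 -> P1=[1,6,3,6,5,4](0) P2=[5,3,0,4,5,5](1)
Move 3: P2 pit3 -> P1=[2,6,3,6,5,4](0) P2=[5,3,0,0,6,6](2)
Move 4: P2 pit1 -> P1=[2,6,3,6,5,4](0) P2=[5,0,1,1,7,6](2)
Move 5: P1 pit4 -> P1=[2,6,3,6,0,5](1) P2=[6,1,2,1,7,6](2)
Move 6: P2 pit4 -> P1=[3,7,4,7,1,5](1) P2=[6,1,2,1,0,7](3)
Move 7: P1 pit2 -> P1=[3,7,0,8,2,6](2) P2=[6,1,2,1,0,7](3)
Move 8: P1 pit1 -> P1=[3,0,1,9,3,7](3) P2=[7,2,2,1,0,7](3)

Answer: 3 3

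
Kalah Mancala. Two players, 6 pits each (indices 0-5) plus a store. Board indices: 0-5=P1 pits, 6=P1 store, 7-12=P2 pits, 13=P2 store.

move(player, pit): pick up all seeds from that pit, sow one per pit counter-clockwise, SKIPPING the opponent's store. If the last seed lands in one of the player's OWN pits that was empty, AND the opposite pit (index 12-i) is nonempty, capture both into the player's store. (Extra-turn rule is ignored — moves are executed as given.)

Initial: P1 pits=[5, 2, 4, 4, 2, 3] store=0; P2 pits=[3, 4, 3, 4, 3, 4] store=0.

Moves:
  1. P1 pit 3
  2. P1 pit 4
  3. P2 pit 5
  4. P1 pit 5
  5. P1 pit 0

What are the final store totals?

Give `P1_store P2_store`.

Answer: 4 1

Derivation:
Move 1: P1 pit3 -> P1=[5,2,4,0,3,4](1) P2=[4,4,3,4,3,4](0)
Move 2: P1 pit4 -> P1=[5,2,4,0,0,5](2) P2=[5,4,3,4,3,4](0)
Move 3: P2 pit5 -> P1=[6,3,5,0,0,5](2) P2=[5,4,3,4,3,0](1)
Move 4: P1 pit5 -> P1=[6,3,5,0,0,0](3) P2=[6,5,4,5,3,0](1)
Move 5: P1 pit0 -> P1=[0,4,6,1,1,1](4) P2=[6,5,4,5,3,0](1)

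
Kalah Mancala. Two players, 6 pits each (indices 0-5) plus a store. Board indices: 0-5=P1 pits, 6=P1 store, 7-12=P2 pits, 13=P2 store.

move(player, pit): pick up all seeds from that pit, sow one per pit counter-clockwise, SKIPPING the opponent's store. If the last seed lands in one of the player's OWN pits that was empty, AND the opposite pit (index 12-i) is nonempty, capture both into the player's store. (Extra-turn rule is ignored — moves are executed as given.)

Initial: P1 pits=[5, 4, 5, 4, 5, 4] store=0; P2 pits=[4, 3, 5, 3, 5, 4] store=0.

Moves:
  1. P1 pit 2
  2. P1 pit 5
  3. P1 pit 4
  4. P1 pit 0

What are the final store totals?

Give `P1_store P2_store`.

Answer: 3 0

Derivation:
Move 1: P1 pit2 -> P1=[5,4,0,5,6,5](1) P2=[5,3,5,3,5,4](0)
Move 2: P1 pit5 -> P1=[5,4,0,5,6,0](2) P2=[6,4,6,4,5,4](0)
Move 3: P1 pit4 -> P1=[5,4,0,5,0,1](3) P2=[7,5,7,5,5,4](0)
Move 4: P1 pit0 -> P1=[0,5,1,6,1,2](3) P2=[7,5,7,5,5,4](0)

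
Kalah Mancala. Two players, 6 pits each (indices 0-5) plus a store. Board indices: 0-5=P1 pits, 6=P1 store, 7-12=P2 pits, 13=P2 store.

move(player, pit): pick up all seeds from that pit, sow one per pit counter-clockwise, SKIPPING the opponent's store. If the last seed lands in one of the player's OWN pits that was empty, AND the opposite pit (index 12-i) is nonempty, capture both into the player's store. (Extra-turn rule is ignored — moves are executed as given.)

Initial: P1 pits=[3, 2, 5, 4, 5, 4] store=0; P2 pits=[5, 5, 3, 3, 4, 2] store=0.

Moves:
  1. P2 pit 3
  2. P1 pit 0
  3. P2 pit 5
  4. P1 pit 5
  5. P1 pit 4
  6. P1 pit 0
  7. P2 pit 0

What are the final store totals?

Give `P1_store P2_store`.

Move 1: P2 pit3 -> P1=[3,2,5,4,5,4](0) P2=[5,5,3,0,5,3](1)
Move 2: P1 pit0 -> P1=[0,3,6,5,5,4](0) P2=[5,5,3,0,5,3](1)
Move 3: P2 pit5 -> P1=[1,4,6,5,5,4](0) P2=[5,5,3,0,5,0](2)
Move 4: P1 pit5 -> P1=[1,4,6,5,5,0](1) P2=[6,6,4,0,5,0](2)
Move 5: P1 pit4 -> P1=[1,4,6,5,0,1](2) P2=[7,7,5,0,5,0](2)
Move 6: P1 pit0 -> P1=[0,5,6,5,0,1](2) P2=[7,7,5,0,5,0](2)
Move 7: P2 pit0 -> P1=[1,5,6,5,0,1](2) P2=[0,8,6,1,6,1](3)

Answer: 2 3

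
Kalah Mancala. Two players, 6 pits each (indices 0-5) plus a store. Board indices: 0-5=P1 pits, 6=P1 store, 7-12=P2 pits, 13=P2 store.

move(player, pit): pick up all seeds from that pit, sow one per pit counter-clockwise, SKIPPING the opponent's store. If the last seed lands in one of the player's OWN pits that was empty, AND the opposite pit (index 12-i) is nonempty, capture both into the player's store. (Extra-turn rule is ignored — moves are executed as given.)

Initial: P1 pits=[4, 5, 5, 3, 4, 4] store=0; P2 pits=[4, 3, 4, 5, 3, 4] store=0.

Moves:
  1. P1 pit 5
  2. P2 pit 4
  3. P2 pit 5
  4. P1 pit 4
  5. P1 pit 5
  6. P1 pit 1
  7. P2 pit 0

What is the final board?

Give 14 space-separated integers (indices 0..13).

Answer: 7 0 7 5 1 1 4 0 6 6 6 1 1 3

Derivation:
Move 1: P1 pit5 -> P1=[4,5,5,3,4,0](1) P2=[5,4,5,5,3,4](0)
Move 2: P2 pit4 -> P1=[5,5,5,3,4,0](1) P2=[5,4,5,5,0,5](1)
Move 3: P2 pit5 -> P1=[6,6,6,4,4,0](1) P2=[5,4,5,5,0,0](2)
Move 4: P1 pit4 -> P1=[6,6,6,4,0,1](2) P2=[6,5,5,5,0,0](2)
Move 5: P1 pit5 -> P1=[6,6,6,4,0,0](3) P2=[6,5,5,5,0,0](2)
Move 6: P1 pit1 -> P1=[6,0,7,5,1,1](4) P2=[7,5,5,5,0,0](2)
Move 7: P2 pit0 -> P1=[7,0,7,5,1,1](4) P2=[0,6,6,6,1,1](3)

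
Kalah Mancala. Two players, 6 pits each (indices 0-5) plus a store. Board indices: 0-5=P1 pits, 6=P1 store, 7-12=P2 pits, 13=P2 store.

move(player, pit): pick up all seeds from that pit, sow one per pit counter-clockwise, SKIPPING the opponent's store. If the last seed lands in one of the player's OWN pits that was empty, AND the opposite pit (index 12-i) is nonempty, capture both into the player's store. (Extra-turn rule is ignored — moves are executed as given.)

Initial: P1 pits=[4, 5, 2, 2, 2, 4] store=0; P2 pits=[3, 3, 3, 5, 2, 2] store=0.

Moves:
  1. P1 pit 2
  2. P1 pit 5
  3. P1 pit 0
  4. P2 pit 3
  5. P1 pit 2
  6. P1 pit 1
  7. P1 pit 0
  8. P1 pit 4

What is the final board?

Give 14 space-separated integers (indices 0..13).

Answer: 0 0 1 6 0 2 7 6 6 5 0 0 3 1

Derivation:
Move 1: P1 pit2 -> P1=[4,5,0,3,3,4](0) P2=[3,3,3,5,2,2](0)
Move 2: P1 pit5 -> P1=[4,5,0,3,3,0](1) P2=[4,4,4,5,2,2](0)
Move 3: P1 pit0 -> P1=[0,6,1,4,4,0](1) P2=[4,4,4,5,2,2](0)
Move 4: P2 pit3 -> P1=[1,7,1,4,4,0](1) P2=[4,4,4,0,3,3](1)
Move 5: P1 pit2 -> P1=[1,7,0,5,4,0](1) P2=[4,4,4,0,3,3](1)
Move 6: P1 pit1 -> P1=[1,0,1,6,5,1](2) P2=[5,5,4,0,3,3](1)
Move 7: P1 pit0 -> P1=[0,0,1,6,5,1](6) P2=[5,5,4,0,0,3](1)
Move 8: P1 pit4 -> P1=[0,0,1,6,0,2](7) P2=[6,6,5,0,0,3](1)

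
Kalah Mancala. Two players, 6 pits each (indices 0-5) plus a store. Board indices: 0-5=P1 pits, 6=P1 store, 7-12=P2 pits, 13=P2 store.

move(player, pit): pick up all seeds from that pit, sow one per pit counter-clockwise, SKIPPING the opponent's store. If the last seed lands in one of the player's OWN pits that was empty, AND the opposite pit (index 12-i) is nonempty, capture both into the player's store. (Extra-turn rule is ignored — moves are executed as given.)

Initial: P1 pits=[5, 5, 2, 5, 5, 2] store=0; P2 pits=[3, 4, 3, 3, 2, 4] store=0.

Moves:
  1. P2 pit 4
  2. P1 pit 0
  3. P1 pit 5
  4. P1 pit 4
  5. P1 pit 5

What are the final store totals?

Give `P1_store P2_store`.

Answer: 3 1

Derivation:
Move 1: P2 pit4 -> P1=[5,5,2,5,5,2](0) P2=[3,4,3,3,0,5](1)
Move 2: P1 pit0 -> P1=[0,6,3,6,6,3](0) P2=[3,4,3,3,0,5](1)
Move 3: P1 pit5 -> P1=[0,6,3,6,6,0](1) P2=[4,5,3,3,0,5](1)
Move 4: P1 pit4 -> P1=[0,6,3,6,0,1](2) P2=[5,6,4,4,0,5](1)
Move 5: P1 pit5 -> P1=[0,6,3,6,0,0](3) P2=[5,6,4,4,0,5](1)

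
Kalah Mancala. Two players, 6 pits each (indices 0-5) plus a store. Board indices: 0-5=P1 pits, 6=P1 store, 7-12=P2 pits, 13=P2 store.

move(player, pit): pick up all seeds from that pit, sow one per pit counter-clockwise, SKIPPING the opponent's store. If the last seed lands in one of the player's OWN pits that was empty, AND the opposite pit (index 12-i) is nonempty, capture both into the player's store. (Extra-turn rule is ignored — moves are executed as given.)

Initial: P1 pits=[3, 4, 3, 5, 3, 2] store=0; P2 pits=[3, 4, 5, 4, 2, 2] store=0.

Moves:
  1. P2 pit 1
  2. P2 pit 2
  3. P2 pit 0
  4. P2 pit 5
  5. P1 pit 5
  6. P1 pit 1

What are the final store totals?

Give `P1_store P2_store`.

Answer: 2 2

Derivation:
Move 1: P2 pit1 -> P1=[3,4,3,5,3,2](0) P2=[3,0,6,5,3,3](0)
Move 2: P2 pit2 -> P1=[4,5,3,5,3,2](0) P2=[3,0,0,6,4,4](1)
Move 3: P2 pit0 -> P1=[4,5,3,5,3,2](0) P2=[0,1,1,7,4,4](1)
Move 4: P2 pit5 -> P1=[5,6,4,5,3,2](0) P2=[0,1,1,7,4,0](2)
Move 5: P1 pit5 -> P1=[5,6,4,5,3,0](1) P2=[1,1,1,7,4,0](2)
Move 6: P1 pit1 -> P1=[5,0,5,6,4,1](2) P2=[2,1,1,7,4,0](2)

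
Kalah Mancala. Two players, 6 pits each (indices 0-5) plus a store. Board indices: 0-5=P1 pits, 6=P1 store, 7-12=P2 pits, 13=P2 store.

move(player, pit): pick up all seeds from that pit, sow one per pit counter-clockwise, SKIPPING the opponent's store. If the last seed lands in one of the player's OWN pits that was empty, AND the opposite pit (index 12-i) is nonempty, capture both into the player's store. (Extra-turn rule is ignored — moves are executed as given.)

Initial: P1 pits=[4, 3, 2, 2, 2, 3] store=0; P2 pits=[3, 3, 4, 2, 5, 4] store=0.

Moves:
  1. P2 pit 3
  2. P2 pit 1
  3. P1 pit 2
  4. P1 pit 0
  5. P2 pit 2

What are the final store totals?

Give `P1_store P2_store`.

Move 1: P2 pit3 -> P1=[4,3,2,2,2,3](0) P2=[3,3,4,0,6,5](0)
Move 2: P2 pit1 -> P1=[4,3,2,2,2,3](0) P2=[3,0,5,1,7,5](0)
Move 3: P1 pit2 -> P1=[4,3,0,3,3,3](0) P2=[3,0,5,1,7,5](0)
Move 4: P1 pit0 -> P1=[0,4,1,4,4,3](0) P2=[3,0,5,1,7,5](0)
Move 5: P2 pit2 -> P1=[1,4,1,4,4,3](0) P2=[3,0,0,2,8,6](1)

Answer: 0 1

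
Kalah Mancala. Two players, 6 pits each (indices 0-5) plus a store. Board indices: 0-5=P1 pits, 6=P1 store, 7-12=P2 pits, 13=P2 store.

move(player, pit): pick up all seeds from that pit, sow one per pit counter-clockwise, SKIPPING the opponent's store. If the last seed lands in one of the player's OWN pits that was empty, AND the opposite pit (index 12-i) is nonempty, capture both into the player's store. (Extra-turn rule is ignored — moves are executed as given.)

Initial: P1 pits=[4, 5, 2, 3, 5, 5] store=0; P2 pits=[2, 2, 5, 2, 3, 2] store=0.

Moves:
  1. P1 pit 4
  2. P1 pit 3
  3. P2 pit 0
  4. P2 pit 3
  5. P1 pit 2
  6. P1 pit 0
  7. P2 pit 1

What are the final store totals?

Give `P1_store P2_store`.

Answer: 2 1

Derivation:
Move 1: P1 pit4 -> P1=[4,5,2,3,0,6](1) P2=[3,3,6,2,3,2](0)
Move 2: P1 pit3 -> P1=[4,5,2,0,1,7](2) P2=[3,3,6,2,3,2](0)
Move 3: P2 pit0 -> P1=[4,5,2,0,1,7](2) P2=[0,4,7,3,3,2](0)
Move 4: P2 pit3 -> P1=[4,5,2,0,1,7](2) P2=[0,4,7,0,4,3](1)
Move 5: P1 pit2 -> P1=[4,5,0,1,2,7](2) P2=[0,4,7,0,4,3](1)
Move 6: P1 pit0 -> P1=[0,6,1,2,3,7](2) P2=[0,4,7,0,4,3](1)
Move 7: P2 pit1 -> P1=[0,6,1,2,3,7](2) P2=[0,0,8,1,5,4](1)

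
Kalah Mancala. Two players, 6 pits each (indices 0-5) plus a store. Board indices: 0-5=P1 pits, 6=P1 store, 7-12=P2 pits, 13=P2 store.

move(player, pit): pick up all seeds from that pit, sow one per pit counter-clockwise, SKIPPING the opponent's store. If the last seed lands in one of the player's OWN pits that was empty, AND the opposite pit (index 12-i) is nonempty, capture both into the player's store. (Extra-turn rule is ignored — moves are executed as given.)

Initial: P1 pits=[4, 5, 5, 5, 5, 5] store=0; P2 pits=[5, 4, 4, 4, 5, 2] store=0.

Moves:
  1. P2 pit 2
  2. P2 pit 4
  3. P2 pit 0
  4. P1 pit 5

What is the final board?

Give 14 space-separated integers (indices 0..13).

Move 1: P2 pit2 -> P1=[4,5,5,5,5,5](0) P2=[5,4,0,5,6,3](1)
Move 2: P2 pit4 -> P1=[5,6,6,6,5,5](0) P2=[5,4,0,5,0,4](2)
Move 3: P2 pit0 -> P1=[5,6,6,6,5,5](0) P2=[0,5,1,6,1,5](2)
Move 4: P1 pit5 -> P1=[5,6,6,6,5,0](1) P2=[1,6,2,7,1,5](2)

Answer: 5 6 6 6 5 0 1 1 6 2 7 1 5 2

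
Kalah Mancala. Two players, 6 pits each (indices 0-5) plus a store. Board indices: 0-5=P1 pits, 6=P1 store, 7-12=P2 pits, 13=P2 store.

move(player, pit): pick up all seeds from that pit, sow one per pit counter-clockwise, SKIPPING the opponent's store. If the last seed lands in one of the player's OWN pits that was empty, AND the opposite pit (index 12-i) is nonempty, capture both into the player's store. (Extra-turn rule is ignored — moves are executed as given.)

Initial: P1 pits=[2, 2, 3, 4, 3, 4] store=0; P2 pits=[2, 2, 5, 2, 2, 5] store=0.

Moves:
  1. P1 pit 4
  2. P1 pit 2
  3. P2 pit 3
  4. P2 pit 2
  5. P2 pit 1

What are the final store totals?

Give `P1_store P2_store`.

Answer: 1 1

Derivation:
Move 1: P1 pit4 -> P1=[2,2,3,4,0,5](1) P2=[3,2,5,2,2,5](0)
Move 2: P1 pit2 -> P1=[2,2,0,5,1,6](1) P2=[3,2,5,2,2,5](0)
Move 3: P2 pit3 -> P1=[2,2,0,5,1,6](1) P2=[3,2,5,0,3,6](0)
Move 4: P2 pit2 -> P1=[3,2,0,5,1,6](1) P2=[3,2,0,1,4,7](1)
Move 5: P2 pit1 -> P1=[3,2,0,5,1,6](1) P2=[3,0,1,2,4,7](1)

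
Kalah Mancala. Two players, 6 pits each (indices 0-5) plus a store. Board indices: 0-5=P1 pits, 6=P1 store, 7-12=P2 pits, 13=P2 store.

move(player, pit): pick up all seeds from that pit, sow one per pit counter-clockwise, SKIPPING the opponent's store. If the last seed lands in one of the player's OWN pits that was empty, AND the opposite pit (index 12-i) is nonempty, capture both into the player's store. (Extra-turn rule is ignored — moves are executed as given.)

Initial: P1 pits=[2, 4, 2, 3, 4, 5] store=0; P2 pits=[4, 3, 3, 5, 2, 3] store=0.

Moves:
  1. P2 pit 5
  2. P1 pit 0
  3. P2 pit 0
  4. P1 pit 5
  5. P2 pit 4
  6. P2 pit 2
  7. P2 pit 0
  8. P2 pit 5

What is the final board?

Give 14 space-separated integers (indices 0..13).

Answer: 3 6 3 4 4 0 1 0 6 0 8 1 0 4

Derivation:
Move 1: P2 pit5 -> P1=[3,5,2,3,4,5](0) P2=[4,3,3,5,2,0](1)
Move 2: P1 pit0 -> P1=[0,6,3,4,4,5](0) P2=[4,3,3,5,2,0](1)
Move 3: P2 pit0 -> P1=[0,6,3,4,4,5](0) P2=[0,4,4,6,3,0](1)
Move 4: P1 pit5 -> P1=[0,6,3,4,4,0](1) P2=[1,5,5,7,3,0](1)
Move 5: P2 pit4 -> P1=[1,6,3,4,4,0](1) P2=[1,5,5,7,0,1](2)
Move 6: P2 pit2 -> P1=[2,6,3,4,4,0](1) P2=[1,5,0,8,1,2](3)
Move 7: P2 pit0 -> P1=[2,6,3,4,4,0](1) P2=[0,6,0,8,1,2](3)
Move 8: P2 pit5 -> P1=[3,6,3,4,4,0](1) P2=[0,6,0,8,1,0](4)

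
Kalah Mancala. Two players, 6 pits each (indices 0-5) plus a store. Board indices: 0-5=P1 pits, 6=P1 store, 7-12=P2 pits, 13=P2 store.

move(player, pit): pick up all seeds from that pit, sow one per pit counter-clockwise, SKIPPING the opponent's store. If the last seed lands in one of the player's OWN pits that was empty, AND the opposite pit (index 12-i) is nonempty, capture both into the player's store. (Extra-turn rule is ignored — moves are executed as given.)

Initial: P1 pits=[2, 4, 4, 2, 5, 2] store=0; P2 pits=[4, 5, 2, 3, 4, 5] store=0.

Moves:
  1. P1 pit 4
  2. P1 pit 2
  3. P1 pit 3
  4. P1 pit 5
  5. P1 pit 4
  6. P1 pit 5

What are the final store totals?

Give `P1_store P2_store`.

Answer: 6 0

Derivation:
Move 1: P1 pit4 -> P1=[2,4,4,2,0,3](1) P2=[5,6,3,3,4,5](0)
Move 2: P1 pit2 -> P1=[2,4,0,3,1,4](2) P2=[5,6,3,3,4,5](0)
Move 3: P1 pit3 -> P1=[2,4,0,0,2,5](3) P2=[5,6,3,3,4,5](0)
Move 4: P1 pit5 -> P1=[2,4,0,0,2,0](4) P2=[6,7,4,4,4,5](0)
Move 5: P1 pit4 -> P1=[2,4,0,0,0,1](5) P2=[6,7,4,4,4,5](0)
Move 6: P1 pit5 -> P1=[2,4,0,0,0,0](6) P2=[6,7,4,4,4,5](0)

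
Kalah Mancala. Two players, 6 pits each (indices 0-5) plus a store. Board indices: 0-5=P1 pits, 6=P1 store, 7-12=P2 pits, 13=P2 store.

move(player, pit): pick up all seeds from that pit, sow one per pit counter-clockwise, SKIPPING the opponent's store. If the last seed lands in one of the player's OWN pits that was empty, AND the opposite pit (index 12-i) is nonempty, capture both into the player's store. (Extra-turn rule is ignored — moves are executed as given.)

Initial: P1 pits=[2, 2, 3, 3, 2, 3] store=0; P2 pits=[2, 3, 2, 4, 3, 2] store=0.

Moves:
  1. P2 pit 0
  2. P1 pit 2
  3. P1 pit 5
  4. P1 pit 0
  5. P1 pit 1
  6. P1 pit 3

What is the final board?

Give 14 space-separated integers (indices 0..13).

Answer: 0 0 1 0 5 1 7 2 6 4 0 3 2 0

Derivation:
Move 1: P2 pit0 -> P1=[2,2,3,3,2,3](0) P2=[0,4,3,4,3,2](0)
Move 2: P1 pit2 -> P1=[2,2,0,4,3,4](0) P2=[0,4,3,4,3,2](0)
Move 3: P1 pit5 -> P1=[2,2,0,4,3,0](1) P2=[1,5,4,4,3,2](0)
Move 4: P1 pit0 -> P1=[0,3,0,4,3,0](6) P2=[1,5,4,0,3,2](0)
Move 5: P1 pit1 -> P1=[0,0,1,5,4,0](6) P2=[1,5,4,0,3,2](0)
Move 6: P1 pit3 -> P1=[0,0,1,0,5,1](7) P2=[2,6,4,0,3,2](0)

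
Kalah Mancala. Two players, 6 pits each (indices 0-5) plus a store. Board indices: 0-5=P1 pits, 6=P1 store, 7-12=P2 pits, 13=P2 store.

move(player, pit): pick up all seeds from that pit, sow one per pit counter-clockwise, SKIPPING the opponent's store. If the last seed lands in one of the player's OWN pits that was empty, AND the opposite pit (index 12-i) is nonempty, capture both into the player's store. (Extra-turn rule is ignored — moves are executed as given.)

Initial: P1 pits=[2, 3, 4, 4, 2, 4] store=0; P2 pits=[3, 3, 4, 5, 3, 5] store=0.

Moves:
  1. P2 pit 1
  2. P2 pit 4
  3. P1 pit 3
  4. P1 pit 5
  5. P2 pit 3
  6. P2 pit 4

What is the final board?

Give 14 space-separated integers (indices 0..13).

Move 1: P2 pit1 -> P1=[2,3,4,4,2,4](0) P2=[3,0,5,6,4,5](0)
Move 2: P2 pit4 -> P1=[3,4,4,4,2,4](0) P2=[3,0,5,6,0,6](1)
Move 3: P1 pit3 -> P1=[3,4,4,0,3,5](1) P2=[4,0,5,6,0,6](1)
Move 4: P1 pit5 -> P1=[3,4,4,0,3,0](2) P2=[5,1,6,7,0,6](1)
Move 5: P2 pit3 -> P1=[4,5,5,1,3,0](2) P2=[5,1,6,0,1,7](2)
Move 6: P2 pit4 -> P1=[4,5,5,1,3,0](2) P2=[5,1,6,0,0,8](2)

Answer: 4 5 5 1 3 0 2 5 1 6 0 0 8 2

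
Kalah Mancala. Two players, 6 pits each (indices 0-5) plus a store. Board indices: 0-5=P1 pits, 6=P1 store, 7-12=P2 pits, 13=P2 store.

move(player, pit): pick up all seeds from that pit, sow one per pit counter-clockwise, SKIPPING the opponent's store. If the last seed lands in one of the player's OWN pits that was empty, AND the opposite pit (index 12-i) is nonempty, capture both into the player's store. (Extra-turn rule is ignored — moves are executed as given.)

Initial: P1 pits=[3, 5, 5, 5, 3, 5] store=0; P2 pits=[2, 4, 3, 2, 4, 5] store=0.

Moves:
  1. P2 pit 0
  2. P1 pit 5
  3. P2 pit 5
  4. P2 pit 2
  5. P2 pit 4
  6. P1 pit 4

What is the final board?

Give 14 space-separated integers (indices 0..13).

Answer: 6 7 7 6 0 1 2 2 6 0 4 0 2 3

Derivation:
Move 1: P2 pit0 -> P1=[3,5,5,5,3,5](0) P2=[0,5,4,2,4,5](0)
Move 2: P1 pit5 -> P1=[3,5,5,5,3,0](1) P2=[1,6,5,3,4,5](0)
Move 3: P2 pit5 -> P1=[4,6,6,6,3,0](1) P2=[1,6,5,3,4,0](1)
Move 4: P2 pit2 -> P1=[5,6,6,6,3,0](1) P2=[1,6,0,4,5,1](2)
Move 5: P2 pit4 -> P1=[6,7,7,6,3,0](1) P2=[1,6,0,4,0,2](3)
Move 6: P1 pit4 -> P1=[6,7,7,6,0,1](2) P2=[2,6,0,4,0,2](3)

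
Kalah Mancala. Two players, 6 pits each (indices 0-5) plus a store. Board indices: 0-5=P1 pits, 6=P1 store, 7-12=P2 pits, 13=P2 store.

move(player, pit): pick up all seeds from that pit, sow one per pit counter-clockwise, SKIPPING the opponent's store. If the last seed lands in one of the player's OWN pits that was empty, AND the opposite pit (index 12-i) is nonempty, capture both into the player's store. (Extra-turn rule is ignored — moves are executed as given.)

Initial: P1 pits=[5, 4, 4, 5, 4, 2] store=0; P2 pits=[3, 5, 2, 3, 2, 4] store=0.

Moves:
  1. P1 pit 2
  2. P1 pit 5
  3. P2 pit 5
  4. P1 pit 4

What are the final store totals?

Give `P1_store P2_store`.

Move 1: P1 pit2 -> P1=[5,4,0,6,5,3](1) P2=[3,5,2,3,2,4](0)
Move 2: P1 pit5 -> P1=[5,4,0,6,5,0](2) P2=[4,6,2,3,2,4](0)
Move 3: P2 pit5 -> P1=[6,5,1,6,5,0](2) P2=[4,6,2,3,2,0](1)
Move 4: P1 pit4 -> P1=[6,5,1,6,0,1](3) P2=[5,7,3,3,2,0](1)

Answer: 3 1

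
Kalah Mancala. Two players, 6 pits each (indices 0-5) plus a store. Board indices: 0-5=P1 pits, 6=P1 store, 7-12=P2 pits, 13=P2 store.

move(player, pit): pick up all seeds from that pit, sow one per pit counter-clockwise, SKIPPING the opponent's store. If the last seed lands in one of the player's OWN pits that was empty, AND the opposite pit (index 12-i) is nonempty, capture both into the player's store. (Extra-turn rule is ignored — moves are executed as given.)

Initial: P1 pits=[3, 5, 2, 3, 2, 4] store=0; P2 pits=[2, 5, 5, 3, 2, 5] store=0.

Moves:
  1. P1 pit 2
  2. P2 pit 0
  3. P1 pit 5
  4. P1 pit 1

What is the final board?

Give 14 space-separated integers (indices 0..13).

Move 1: P1 pit2 -> P1=[3,5,0,4,3,4](0) P2=[2,5,5,3,2,5](0)
Move 2: P2 pit0 -> P1=[3,5,0,4,3,4](0) P2=[0,6,6,3,2,5](0)
Move 3: P1 pit5 -> P1=[3,5,0,4,3,0](1) P2=[1,7,7,3,2,5](0)
Move 4: P1 pit1 -> P1=[3,0,1,5,4,1](2) P2=[1,7,7,3,2,5](0)

Answer: 3 0 1 5 4 1 2 1 7 7 3 2 5 0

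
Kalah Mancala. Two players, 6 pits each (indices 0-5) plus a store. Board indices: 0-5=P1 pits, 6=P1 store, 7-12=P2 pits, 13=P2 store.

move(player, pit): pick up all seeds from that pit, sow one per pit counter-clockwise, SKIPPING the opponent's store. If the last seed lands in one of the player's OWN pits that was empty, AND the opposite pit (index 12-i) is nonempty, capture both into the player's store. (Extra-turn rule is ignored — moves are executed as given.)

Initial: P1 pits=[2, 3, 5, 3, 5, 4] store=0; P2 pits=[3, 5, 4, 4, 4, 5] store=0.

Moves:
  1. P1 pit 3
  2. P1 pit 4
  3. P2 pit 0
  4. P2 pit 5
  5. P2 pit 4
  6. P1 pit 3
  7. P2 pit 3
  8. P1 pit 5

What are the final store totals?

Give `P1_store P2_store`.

Move 1: P1 pit3 -> P1=[2,3,5,0,6,5](1) P2=[3,5,4,4,4,5](0)
Move 2: P1 pit4 -> P1=[2,3,5,0,0,6](2) P2=[4,6,5,5,4,5](0)
Move 3: P2 pit0 -> P1=[2,3,5,0,0,6](2) P2=[0,7,6,6,5,5](0)
Move 4: P2 pit5 -> P1=[3,4,6,1,0,6](2) P2=[0,7,6,6,5,0](1)
Move 5: P2 pit4 -> P1=[4,5,7,1,0,6](2) P2=[0,7,6,6,0,1](2)
Move 6: P1 pit3 -> P1=[4,5,7,0,0,6](10) P2=[0,0,6,6,0,1](2)
Move 7: P2 pit3 -> P1=[5,6,8,0,0,6](10) P2=[0,0,6,0,1,2](3)
Move 8: P1 pit5 -> P1=[5,6,8,0,0,0](11) P2=[1,1,7,1,2,2](3)

Answer: 11 3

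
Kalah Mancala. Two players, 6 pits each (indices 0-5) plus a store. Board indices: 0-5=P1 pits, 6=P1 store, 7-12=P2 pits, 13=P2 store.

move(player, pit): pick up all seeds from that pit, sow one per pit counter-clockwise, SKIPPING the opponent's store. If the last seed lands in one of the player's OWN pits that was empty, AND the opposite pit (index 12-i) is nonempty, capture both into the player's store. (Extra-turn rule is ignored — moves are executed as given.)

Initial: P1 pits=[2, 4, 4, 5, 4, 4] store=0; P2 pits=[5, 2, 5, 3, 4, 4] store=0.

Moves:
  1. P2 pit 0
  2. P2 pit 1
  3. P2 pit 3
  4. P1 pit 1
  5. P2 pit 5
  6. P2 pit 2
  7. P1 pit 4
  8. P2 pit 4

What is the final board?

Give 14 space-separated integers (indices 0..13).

Move 1: P2 pit0 -> P1=[2,4,4,5,4,4](0) P2=[0,3,6,4,5,5](0)
Move 2: P2 pit1 -> P1=[2,4,4,5,4,4](0) P2=[0,0,7,5,6,5](0)
Move 3: P2 pit3 -> P1=[3,5,4,5,4,4](0) P2=[0,0,7,0,7,6](1)
Move 4: P1 pit1 -> P1=[3,0,5,6,5,5](1) P2=[0,0,7,0,7,6](1)
Move 5: P2 pit5 -> P1=[4,1,6,7,6,5](1) P2=[0,0,7,0,7,0](2)
Move 6: P2 pit2 -> P1=[5,2,7,7,6,5](1) P2=[0,0,0,1,8,1](3)
Move 7: P1 pit4 -> P1=[5,2,7,7,0,6](2) P2=[1,1,1,2,8,1](3)
Move 8: P2 pit4 -> P1=[6,3,8,8,1,7](2) P2=[1,1,1,2,0,2](4)

Answer: 6 3 8 8 1 7 2 1 1 1 2 0 2 4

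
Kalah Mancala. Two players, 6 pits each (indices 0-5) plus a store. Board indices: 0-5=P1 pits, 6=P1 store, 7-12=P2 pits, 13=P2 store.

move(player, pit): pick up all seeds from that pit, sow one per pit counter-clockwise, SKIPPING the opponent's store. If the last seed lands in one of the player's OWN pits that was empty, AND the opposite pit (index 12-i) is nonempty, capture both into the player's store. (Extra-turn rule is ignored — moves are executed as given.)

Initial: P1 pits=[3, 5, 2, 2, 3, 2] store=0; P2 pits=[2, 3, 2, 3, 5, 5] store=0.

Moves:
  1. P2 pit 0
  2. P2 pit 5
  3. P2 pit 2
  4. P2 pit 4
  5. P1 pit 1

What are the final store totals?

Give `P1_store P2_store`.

Move 1: P2 pit0 -> P1=[3,5,2,2,3,2](0) P2=[0,4,3,3,5,5](0)
Move 2: P2 pit5 -> P1=[4,6,3,3,3,2](0) P2=[0,4,3,3,5,0](1)
Move 3: P2 pit2 -> P1=[0,6,3,3,3,2](0) P2=[0,4,0,4,6,0](6)
Move 4: P2 pit4 -> P1=[1,7,4,4,3,2](0) P2=[0,4,0,4,0,1](7)
Move 5: P1 pit1 -> P1=[1,0,5,5,4,3](1) P2=[1,5,0,4,0,1](7)

Answer: 1 7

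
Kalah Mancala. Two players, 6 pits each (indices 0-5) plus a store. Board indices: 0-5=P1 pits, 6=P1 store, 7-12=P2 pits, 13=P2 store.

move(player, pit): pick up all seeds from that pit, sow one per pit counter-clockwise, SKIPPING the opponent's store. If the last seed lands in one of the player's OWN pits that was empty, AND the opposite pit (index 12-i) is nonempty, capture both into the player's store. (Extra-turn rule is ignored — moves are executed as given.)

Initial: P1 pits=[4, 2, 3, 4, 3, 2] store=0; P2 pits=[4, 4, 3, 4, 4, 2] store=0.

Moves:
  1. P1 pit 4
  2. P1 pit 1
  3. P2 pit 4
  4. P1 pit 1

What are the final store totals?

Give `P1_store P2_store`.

Move 1: P1 pit4 -> P1=[4,2,3,4,0,3](1) P2=[5,4,3,4,4,2](0)
Move 2: P1 pit1 -> P1=[4,0,4,5,0,3](1) P2=[5,4,3,4,4,2](0)
Move 3: P2 pit4 -> P1=[5,1,4,5,0,3](1) P2=[5,4,3,4,0,3](1)
Move 4: P1 pit1 -> P1=[5,0,5,5,0,3](1) P2=[5,4,3,4,0,3](1)

Answer: 1 1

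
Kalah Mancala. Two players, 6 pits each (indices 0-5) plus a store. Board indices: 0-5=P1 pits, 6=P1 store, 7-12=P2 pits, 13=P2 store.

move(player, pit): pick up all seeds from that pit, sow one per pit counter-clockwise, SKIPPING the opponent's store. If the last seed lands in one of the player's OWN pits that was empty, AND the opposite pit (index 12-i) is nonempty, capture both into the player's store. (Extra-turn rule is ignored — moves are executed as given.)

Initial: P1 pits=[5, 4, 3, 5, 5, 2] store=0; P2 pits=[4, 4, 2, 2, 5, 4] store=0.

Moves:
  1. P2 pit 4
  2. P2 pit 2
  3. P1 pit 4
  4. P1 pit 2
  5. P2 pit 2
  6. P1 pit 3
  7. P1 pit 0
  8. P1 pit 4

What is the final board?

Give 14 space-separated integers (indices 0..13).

Answer: 0 1 1 1 0 7 5 7 6 1 4 0 5 7

Derivation:
Move 1: P2 pit4 -> P1=[6,5,4,5,5,2](0) P2=[4,4,2,2,0,5](1)
Move 2: P2 pit2 -> P1=[6,0,4,5,5,2](0) P2=[4,4,0,3,0,5](7)
Move 3: P1 pit4 -> P1=[6,0,4,5,0,3](1) P2=[5,5,1,3,0,5](7)
Move 4: P1 pit2 -> P1=[6,0,0,6,1,4](2) P2=[5,5,1,3,0,5](7)
Move 5: P2 pit2 -> P1=[6,0,0,6,1,4](2) P2=[5,5,0,4,0,5](7)
Move 6: P1 pit3 -> P1=[6,0,0,0,2,5](3) P2=[6,6,1,4,0,5](7)
Move 7: P1 pit0 -> P1=[0,1,1,1,3,6](4) P2=[6,6,1,4,0,5](7)
Move 8: P1 pit4 -> P1=[0,1,1,1,0,7](5) P2=[7,6,1,4,0,5](7)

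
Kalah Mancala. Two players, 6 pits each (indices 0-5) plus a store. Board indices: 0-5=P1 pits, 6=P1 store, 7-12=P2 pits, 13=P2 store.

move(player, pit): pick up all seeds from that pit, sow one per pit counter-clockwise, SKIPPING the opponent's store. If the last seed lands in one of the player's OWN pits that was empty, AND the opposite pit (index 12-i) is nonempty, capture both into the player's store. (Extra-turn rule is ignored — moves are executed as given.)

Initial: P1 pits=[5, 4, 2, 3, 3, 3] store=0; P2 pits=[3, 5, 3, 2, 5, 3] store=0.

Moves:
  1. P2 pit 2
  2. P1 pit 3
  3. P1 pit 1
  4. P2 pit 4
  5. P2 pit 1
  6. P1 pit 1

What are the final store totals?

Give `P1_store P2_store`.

Answer: 1 2

Derivation:
Move 1: P2 pit2 -> P1=[5,4,2,3,3,3](0) P2=[3,5,0,3,6,4](0)
Move 2: P1 pit3 -> P1=[5,4,2,0,4,4](1) P2=[3,5,0,3,6,4](0)
Move 3: P1 pit1 -> P1=[5,0,3,1,5,5](1) P2=[3,5,0,3,6,4](0)
Move 4: P2 pit4 -> P1=[6,1,4,2,5,5](1) P2=[3,5,0,3,0,5](1)
Move 5: P2 pit1 -> P1=[6,1,4,2,5,5](1) P2=[3,0,1,4,1,6](2)
Move 6: P1 pit1 -> P1=[6,0,5,2,5,5](1) P2=[3,0,1,4,1,6](2)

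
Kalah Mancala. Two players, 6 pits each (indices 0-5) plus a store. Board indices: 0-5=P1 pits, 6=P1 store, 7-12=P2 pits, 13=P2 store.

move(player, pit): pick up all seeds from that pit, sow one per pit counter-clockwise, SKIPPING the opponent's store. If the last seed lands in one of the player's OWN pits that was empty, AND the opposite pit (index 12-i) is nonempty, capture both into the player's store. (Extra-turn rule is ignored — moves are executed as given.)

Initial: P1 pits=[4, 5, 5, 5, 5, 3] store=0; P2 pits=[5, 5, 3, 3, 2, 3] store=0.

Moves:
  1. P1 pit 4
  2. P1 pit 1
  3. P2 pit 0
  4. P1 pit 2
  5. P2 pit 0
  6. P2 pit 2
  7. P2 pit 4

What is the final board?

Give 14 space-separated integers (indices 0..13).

Move 1: P1 pit4 -> P1=[4,5,5,5,0,4](1) P2=[6,6,4,3,2,3](0)
Move 2: P1 pit1 -> P1=[4,0,6,6,1,5](2) P2=[6,6,4,3,2,3](0)
Move 3: P2 pit0 -> P1=[4,0,6,6,1,5](2) P2=[0,7,5,4,3,4](1)
Move 4: P1 pit2 -> P1=[4,0,0,7,2,6](3) P2=[1,8,5,4,3,4](1)
Move 5: P2 pit0 -> P1=[4,0,0,7,2,6](3) P2=[0,9,5,4,3,4](1)
Move 6: P2 pit2 -> P1=[5,0,0,7,2,6](3) P2=[0,9,0,5,4,5](2)
Move 7: P2 pit4 -> P1=[6,1,0,7,2,6](3) P2=[0,9,0,5,0,6](3)

Answer: 6 1 0 7 2 6 3 0 9 0 5 0 6 3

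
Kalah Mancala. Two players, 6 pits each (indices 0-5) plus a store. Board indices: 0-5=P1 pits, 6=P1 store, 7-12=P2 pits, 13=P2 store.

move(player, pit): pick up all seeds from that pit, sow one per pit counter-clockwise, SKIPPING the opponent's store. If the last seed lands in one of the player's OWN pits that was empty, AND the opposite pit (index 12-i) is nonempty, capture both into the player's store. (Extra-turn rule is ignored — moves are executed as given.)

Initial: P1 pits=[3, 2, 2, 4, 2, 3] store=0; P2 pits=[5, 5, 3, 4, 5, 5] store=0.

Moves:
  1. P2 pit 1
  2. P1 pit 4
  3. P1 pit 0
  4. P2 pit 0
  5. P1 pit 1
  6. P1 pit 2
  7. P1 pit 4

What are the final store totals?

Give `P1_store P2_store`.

Move 1: P2 pit1 -> P1=[3,2,2,4,2,3](0) P2=[5,0,4,5,6,6](1)
Move 2: P1 pit4 -> P1=[3,2,2,4,0,4](1) P2=[5,0,4,5,6,6](1)
Move 3: P1 pit0 -> P1=[0,3,3,5,0,4](1) P2=[5,0,4,5,6,6](1)
Move 4: P2 pit0 -> P1=[0,3,3,5,0,4](1) P2=[0,1,5,6,7,7](1)
Move 5: P1 pit1 -> P1=[0,0,4,6,0,4](3) P2=[0,0,5,6,7,7](1)
Move 6: P1 pit2 -> P1=[0,0,0,7,1,5](4) P2=[0,0,5,6,7,7](1)
Move 7: P1 pit4 -> P1=[0,0,0,7,0,6](4) P2=[0,0,5,6,7,7](1)

Answer: 4 1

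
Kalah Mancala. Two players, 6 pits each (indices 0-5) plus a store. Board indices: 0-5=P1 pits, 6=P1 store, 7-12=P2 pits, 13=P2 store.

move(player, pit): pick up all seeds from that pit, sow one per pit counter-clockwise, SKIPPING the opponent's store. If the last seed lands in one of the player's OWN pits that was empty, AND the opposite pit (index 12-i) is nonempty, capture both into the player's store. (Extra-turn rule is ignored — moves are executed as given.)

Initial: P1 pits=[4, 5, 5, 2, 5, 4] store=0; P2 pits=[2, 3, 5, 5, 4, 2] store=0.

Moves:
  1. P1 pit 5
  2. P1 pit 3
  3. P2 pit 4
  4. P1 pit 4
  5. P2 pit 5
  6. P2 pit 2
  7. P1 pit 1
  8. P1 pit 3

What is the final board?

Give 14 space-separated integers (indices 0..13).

Answer: 7 0 7 0 2 2 7 2 6 1 7 1 1 3

Derivation:
Move 1: P1 pit5 -> P1=[4,5,5,2,5,0](1) P2=[3,4,6,5,4,2](0)
Move 2: P1 pit3 -> P1=[4,5,5,0,6,0](5) P2=[0,4,6,5,4,2](0)
Move 3: P2 pit4 -> P1=[5,6,5,0,6,0](5) P2=[0,4,6,5,0,3](1)
Move 4: P1 pit4 -> P1=[5,6,5,0,0,1](6) P2=[1,5,7,6,0,3](1)
Move 5: P2 pit5 -> P1=[6,7,5,0,0,1](6) P2=[1,5,7,6,0,0](2)
Move 6: P2 pit2 -> P1=[7,8,6,0,0,1](6) P2=[1,5,0,7,1,1](3)
Move 7: P1 pit1 -> P1=[7,0,7,1,1,2](7) P2=[2,6,1,7,1,1](3)
Move 8: P1 pit3 -> P1=[7,0,7,0,2,2](7) P2=[2,6,1,7,1,1](3)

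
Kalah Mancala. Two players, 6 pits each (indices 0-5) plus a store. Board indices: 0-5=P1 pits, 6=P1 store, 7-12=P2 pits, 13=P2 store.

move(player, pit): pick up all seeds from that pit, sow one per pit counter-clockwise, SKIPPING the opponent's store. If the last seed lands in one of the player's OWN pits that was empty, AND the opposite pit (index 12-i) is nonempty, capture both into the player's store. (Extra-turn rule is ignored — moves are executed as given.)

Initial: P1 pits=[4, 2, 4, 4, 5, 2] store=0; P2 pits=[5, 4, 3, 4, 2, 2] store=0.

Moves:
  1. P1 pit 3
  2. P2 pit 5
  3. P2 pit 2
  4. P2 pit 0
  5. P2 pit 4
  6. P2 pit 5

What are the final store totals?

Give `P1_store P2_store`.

Answer: 1 10

Derivation:
Move 1: P1 pit3 -> P1=[4,2,4,0,6,3](1) P2=[6,4,3,4,2,2](0)
Move 2: P2 pit5 -> P1=[5,2,4,0,6,3](1) P2=[6,4,3,4,2,0](1)
Move 3: P2 pit2 -> P1=[0,2,4,0,6,3](1) P2=[6,4,0,5,3,0](7)
Move 4: P2 pit0 -> P1=[0,2,4,0,6,3](1) P2=[0,5,1,6,4,1](8)
Move 5: P2 pit4 -> P1=[1,3,4,0,6,3](1) P2=[0,5,1,6,0,2](9)
Move 6: P2 pit5 -> P1=[2,3,4,0,6,3](1) P2=[0,5,1,6,0,0](10)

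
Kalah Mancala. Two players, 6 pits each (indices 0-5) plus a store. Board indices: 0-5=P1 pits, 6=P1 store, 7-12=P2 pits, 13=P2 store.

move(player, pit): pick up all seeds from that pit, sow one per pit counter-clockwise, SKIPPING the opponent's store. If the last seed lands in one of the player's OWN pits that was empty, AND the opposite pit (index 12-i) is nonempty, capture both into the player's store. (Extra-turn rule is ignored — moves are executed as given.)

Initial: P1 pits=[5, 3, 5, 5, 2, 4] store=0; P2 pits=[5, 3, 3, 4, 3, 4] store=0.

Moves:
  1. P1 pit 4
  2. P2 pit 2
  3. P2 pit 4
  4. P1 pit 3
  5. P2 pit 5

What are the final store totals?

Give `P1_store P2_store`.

Move 1: P1 pit4 -> P1=[5,3,5,5,0,5](1) P2=[5,3,3,4,3,4](0)
Move 2: P2 pit2 -> P1=[5,3,5,5,0,5](1) P2=[5,3,0,5,4,5](0)
Move 3: P2 pit4 -> P1=[6,4,5,5,0,5](1) P2=[5,3,0,5,0,6](1)
Move 4: P1 pit3 -> P1=[6,4,5,0,1,6](2) P2=[6,4,0,5,0,6](1)
Move 5: P2 pit5 -> P1=[7,5,6,1,2,6](2) P2=[6,4,0,5,0,0](2)

Answer: 2 2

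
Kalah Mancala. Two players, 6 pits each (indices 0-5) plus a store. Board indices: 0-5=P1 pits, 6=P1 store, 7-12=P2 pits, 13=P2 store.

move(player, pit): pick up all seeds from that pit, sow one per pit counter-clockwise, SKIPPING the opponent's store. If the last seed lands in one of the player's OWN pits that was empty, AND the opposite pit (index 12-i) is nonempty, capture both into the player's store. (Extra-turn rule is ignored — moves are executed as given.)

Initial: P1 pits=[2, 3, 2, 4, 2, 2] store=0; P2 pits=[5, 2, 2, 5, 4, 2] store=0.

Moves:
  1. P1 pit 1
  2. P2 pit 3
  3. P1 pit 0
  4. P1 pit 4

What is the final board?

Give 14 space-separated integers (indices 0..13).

Answer: 0 2 4 6 0 3 1 6 2 2 0 5 3 1

Derivation:
Move 1: P1 pit1 -> P1=[2,0,3,5,3,2](0) P2=[5,2,2,5,4,2](0)
Move 2: P2 pit3 -> P1=[3,1,3,5,3,2](0) P2=[5,2,2,0,5,3](1)
Move 3: P1 pit0 -> P1=[0,2,4,6,3,2](0) P2=[5,2,2,0,5,3](1)
Move 4: P1 pit4 -> P1=[0,2,4,6,0,3](1) P2=[6,2,2,0,5,3](1)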